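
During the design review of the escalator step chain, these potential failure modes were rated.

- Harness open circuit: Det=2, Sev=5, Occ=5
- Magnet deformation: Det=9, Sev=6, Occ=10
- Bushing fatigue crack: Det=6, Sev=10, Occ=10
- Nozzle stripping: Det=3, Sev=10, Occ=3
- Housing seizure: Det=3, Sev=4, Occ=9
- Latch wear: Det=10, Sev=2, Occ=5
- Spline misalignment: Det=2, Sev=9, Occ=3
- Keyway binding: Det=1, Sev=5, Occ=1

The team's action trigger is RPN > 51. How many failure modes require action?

6

RPN = Severity × Occurrence × Detection:
  Harness open circuit: 5 × 5 × 2 = 50
  Magnet deformation: 6 × 10 × 9 = 540
  Bushing fatigue crack: 10 × 10 × 6 = 600
  Nozzle stripping: 10 × 3 × 3 = 90
  Housing seizure: 4 × 9 × 3 = 108
  Latch wear: 2 × 5 × 10 = 100
  Spline misalignment: 9 × 3 × 2 = 54
  Keyway binding: 5 × 1 × 1 = 5
Modes with RPN > 51: Magnet deformation (540), Bushing fatigue crack (600), Nozzle stripping (90), Housing seizure (108), Latch wear (100), Spline misalignment (54) → 6.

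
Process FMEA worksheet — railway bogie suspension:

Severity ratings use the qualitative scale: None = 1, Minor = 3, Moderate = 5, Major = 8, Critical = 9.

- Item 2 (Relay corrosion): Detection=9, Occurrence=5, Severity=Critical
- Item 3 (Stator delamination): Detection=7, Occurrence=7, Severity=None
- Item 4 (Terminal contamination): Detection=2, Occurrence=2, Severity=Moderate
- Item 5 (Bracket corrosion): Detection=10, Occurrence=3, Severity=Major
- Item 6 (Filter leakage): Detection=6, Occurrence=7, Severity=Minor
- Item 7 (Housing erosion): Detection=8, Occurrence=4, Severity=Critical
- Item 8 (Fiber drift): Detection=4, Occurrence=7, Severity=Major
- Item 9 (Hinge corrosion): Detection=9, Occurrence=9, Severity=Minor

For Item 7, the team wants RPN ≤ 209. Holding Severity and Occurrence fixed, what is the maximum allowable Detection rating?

5

Item 7: S=9, O=4, D=8 → current RPN = 288.
Fixed product = 36. Need 36 × D ≤ 209, so D ≤ 209/36 = 5.81.
Maximum integer Detection rating = 5 (gives RPN 180; D=6 would give 216 > 209).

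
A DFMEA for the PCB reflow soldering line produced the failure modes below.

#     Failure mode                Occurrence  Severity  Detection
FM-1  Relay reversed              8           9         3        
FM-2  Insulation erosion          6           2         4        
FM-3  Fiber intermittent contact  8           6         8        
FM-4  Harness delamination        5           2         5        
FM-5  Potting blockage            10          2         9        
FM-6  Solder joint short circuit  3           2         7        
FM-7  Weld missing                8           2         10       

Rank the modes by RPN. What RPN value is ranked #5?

50

RPN = Severity × Occurrence × Detection:
  FM-1: 9 × 8 × 3 = 216
  FM-2: 2 × 6 × 4 = 48
  FM-3: 6 × 8 × 8 = 384
  FM-4: 2 × 5 × 5 = 50
  FM-5: 2 × 10 × 9 = 180
  FM-6: 2 × 3 × 7 = 42
  FM-7: 2 × 8 × 10 = 160
Sorted descending: 384, 216, 180, 160, 50, 48, 42.
The fifth-highest RPN is 50 (FM-4).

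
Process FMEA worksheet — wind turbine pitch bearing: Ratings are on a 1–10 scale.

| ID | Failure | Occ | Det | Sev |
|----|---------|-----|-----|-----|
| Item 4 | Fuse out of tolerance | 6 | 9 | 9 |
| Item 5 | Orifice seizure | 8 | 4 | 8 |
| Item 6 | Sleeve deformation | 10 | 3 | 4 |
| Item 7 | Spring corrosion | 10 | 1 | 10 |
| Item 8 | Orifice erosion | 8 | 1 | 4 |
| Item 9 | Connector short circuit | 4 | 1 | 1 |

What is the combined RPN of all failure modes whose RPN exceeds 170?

742

RPN = Severity × Occurrence × Detection:
  Item 4: 9 × 6 × 9 = 486
  Item 5: 8 × 8 × 4 = 256
  Item 6: 4 × 10 × 3 = 120
  Item 7: 10 × 10 × 1 = 100
  Item 8: 4 × 8 × 1 = 32
  Item 9: 1 × 4 × 1 = 4
RPN > 170: Item 4 (486), Item 5 (256).
Sum: 486 + 256 = 742.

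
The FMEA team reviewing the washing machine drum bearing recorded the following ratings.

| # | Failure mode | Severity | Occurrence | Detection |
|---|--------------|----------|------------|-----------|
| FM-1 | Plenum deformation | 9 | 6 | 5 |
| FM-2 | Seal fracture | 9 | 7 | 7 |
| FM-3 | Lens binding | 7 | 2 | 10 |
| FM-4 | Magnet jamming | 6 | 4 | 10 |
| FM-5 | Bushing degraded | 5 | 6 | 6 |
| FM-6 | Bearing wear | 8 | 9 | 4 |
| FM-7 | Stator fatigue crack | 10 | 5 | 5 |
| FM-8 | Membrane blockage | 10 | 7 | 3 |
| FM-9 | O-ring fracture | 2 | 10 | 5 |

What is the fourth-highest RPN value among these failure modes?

250

RPN = Severity × Occurrence × Detection:
  FM-1: 9 × 6 × 5 = 270
  FM-2: 9 × 7 × 7 = 441
  FM-3: 7 × 2 × 10 = 140
  FM-4: 6 × 4 × 10 = 240
  FM-5: 5 × 6 × 6 = 180
  FM-6: 8 × 9 × 4 = 288
  FM-7: 10 × 5 × 5 = 250
  FM-8: 10 × 7 × 3 = 210
  FM-9: 2 × 10 × 5 = 100
Sorted descending: 441, 288, 270, 250, 240, 210, 180, 140, 100.
The fourth-highest RPN is 250 (FM-7).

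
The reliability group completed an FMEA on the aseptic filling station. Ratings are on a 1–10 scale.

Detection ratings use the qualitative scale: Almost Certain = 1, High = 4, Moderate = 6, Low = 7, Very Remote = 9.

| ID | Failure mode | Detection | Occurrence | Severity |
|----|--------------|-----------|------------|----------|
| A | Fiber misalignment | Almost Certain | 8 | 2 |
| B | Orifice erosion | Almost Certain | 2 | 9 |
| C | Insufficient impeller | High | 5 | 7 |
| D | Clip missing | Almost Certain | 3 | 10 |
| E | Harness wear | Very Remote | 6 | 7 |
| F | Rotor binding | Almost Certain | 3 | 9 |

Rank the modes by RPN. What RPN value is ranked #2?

RPN = Severity × Occurrence × Detection:
  A: 2 × 8 × 1 = 16
  B: 9 × 2 × 1 = 18
  C: 7 × 5 × 4 = 140
  D: 10 × 3 × 1 = 30
  E: 7 × 6 × 9 = 378
  F: 9 × 3 × 1 = 27
Sorted descending: 378, 140, 30, 27, 18, 16.
The second-highest RPN is 140 (C).

140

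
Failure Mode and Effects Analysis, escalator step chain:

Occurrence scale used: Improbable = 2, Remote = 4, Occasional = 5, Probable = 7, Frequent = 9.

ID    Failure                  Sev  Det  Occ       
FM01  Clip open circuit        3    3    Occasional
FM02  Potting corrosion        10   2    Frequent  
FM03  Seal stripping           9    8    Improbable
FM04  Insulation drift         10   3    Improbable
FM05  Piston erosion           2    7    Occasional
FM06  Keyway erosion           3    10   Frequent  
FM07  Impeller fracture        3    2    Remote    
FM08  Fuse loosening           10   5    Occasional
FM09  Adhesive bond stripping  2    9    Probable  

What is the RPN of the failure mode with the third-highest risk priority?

180

RPN = Severity × Occurrence × Detection:
  FM01: 3 × 5 × 3 = 45
  FM02: 10 × 9 × 2 = 180
  FM03: 9 × 2 × 8 = 144
  FM04: 10 × 2 × 3 = 60
  FM05: 2 × 5 × 7 = 70
  FM06: 3 × 9 × 10 = 270
  FM07: 3 × 4 × 2 = 24
  FM08: 10 × 5 × 5 = 250
  FM09: 2 × 7 × 9 = 126
Sorted descending: 270, 250, 180, 144, 126, 70, 60, 45, 24.
The third-highest RPN is 180 (FM02).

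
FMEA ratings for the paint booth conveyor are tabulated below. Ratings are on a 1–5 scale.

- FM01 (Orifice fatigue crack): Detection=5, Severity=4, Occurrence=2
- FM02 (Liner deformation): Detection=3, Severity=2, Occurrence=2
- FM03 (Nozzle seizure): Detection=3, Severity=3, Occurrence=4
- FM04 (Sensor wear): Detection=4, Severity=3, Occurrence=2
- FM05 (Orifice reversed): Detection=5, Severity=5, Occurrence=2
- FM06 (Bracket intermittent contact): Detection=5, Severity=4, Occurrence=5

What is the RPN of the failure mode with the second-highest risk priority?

50

RPN = Severity × Occurrence × Detection:
  FM01: 4 × 2 × 5 = 40
  FM02: 2 × 2 × 3 = 12
  FM03: 3 × 4 × 3 = 36
  FM04: 3 × 2 × 4 = 24
  FM05: 5 × 2 × 5 = 50
  FM06: 4 × 5 × 5 = 100
Sorted descending: 100, 50, 40, 36, 24, 12.
The second-highest RPN is 50 (FM05).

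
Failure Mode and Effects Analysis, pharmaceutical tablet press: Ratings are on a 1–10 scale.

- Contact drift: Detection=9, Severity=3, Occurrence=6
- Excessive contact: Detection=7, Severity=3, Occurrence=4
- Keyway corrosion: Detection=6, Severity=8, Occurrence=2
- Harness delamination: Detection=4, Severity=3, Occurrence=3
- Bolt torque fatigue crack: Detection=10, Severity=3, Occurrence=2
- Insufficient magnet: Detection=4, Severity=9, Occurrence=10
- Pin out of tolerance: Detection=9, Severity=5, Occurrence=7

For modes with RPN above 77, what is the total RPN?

RPN = Severity × Occurrence × Detection:
  Contact drift: 3 × 6 × 9 = 162
  Excessive contact: 3 × 4 × 7 = 84
  Keyway corrosion: 8 × 2 × 6 = 96
  Harness delamination: 3 × 3 × 4 = 36
  Bolt torque fatigue crack: 3 × 2 × 10 = 60
  Insufficient magnet: 9 × 10 × 4 = 360
  Pin out of tolerance: 5 × 7 × 9 = 315
RPN > 77: Contact drift (162), Excessive contact (84), Keyway corrosion (96), Insufficient magnet (360), Pin out of tolerance (315).
Sum: 162 + 84 + 96 + 360 + 315 = 1017.

1017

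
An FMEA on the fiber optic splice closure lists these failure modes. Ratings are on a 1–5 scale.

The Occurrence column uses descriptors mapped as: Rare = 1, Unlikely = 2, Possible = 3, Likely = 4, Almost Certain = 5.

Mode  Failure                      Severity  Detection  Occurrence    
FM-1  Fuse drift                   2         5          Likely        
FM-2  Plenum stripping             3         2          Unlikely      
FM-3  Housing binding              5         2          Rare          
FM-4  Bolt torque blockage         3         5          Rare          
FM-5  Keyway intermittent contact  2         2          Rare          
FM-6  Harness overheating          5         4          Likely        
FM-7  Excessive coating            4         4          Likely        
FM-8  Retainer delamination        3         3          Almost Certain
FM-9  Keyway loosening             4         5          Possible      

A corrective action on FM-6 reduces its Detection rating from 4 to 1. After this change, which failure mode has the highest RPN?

FM-7

RPN = Severity × Occurrence × Detection:
  FM-1: 2 × 4 × 5 = 40
  FM-2: 3 × 2 × 2 = 12
  FM-3: 5 × 1 × 2 = 10
  FM-4: 3 × 1 × 5 = 15
  FM-5: 2 × 1 × 2 = 4
  FM-6: 5 × 4 × 4 = 80
  FM-7: 4 × 4 × 4 = 64
  FM-8: 3 × 5 × 3 = 45
  FM-9: 4 × 3 × 5 = 60
After action: FM-6 → 5 × 4 × 1 = 20.
Revised RPNs: FM-7=64, FM-9=60, FM-8=45, FM-1=40, FM-6=20, FM-4=15, FM-2=12, FM-3=10, FM-5=4.
Highest is now FM-7 (64).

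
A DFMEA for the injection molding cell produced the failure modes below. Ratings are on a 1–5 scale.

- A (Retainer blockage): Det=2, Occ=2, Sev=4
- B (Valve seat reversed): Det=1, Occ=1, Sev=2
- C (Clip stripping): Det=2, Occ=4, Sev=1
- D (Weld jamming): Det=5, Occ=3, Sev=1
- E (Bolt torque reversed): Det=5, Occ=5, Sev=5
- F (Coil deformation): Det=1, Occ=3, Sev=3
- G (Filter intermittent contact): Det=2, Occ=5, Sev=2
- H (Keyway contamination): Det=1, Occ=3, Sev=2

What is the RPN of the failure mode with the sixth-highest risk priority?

8

RPN = Severity × Occurrence × Detection:
  A: 4 × 2 × 2 = 16
  B: 2 × 1 × 1 = 2
  C: 1 × 4 × 2 = 8
  D: 1 × 3 × 5 = 15
  E: 5 × 5 × 5 = 125
  F: 3 × 3 × 1 = 9
  G: 2 × 5 × 2 = 20
  H: 2 × 3 × 1 = 6
Sorted descending: 125, 20, 16, 15, 9, 8, 6, 2.
The sixth-highest RPN is 8 (C).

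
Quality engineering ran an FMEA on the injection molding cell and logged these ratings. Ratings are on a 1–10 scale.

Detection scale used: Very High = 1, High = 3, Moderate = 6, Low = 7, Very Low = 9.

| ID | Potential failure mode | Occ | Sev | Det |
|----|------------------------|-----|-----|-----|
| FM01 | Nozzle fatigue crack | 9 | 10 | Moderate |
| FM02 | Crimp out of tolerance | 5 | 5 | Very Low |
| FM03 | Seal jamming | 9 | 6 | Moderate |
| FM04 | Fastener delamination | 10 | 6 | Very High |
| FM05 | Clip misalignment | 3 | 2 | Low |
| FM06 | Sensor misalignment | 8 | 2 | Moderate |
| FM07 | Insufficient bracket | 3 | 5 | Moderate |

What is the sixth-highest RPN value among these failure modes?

60

RPN = Severity × Occurrence × Detection:
  FM01: 10 × 9 × 6 = 540
  FM02: 5 × 5 × 9 = 225
  FM03: 6 × 9 × 6 = 324
  FM04: 6 × 10 × 1 = 60
  FM05: 2 × 3 × 7 = 42
  FM06: 2 × 8 × 6 = 96
  FM07: 5 × 3 × 6 = 90
Sorted descending: 540, 324, 225, 96, 90, 60, 42.
The sixth-highest RPN is 60 (FM04).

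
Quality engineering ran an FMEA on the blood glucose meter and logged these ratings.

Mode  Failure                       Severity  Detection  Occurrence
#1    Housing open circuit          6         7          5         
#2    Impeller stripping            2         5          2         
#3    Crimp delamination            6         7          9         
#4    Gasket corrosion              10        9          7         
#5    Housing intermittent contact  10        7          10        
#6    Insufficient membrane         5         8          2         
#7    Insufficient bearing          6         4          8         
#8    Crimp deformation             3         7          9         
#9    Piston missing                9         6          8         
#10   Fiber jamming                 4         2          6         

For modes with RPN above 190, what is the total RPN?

RPN = Severity × Occurrence × Detection:
  #1: 6 × 5 × 7 = 210
  #2: 2 × 2 × 5 = 20
  #3: 6 × 9 × 7 = 378
  #4: 10 × 7 × 9 = 630
  #5: 10 × 10 × 7 = 700
  #6: 5 × 2 × 8 = 80
  #7: 6 × 8 × 4 = 192
  #8: 3 × 9 × 7 = 189
  #9: 9 × 8 × 6 = 432
  #10: 4 × 6 × 2 = 48
RPN > 190: #1 (210), #3 (378), #4 (630), #5 (700), #7 (192), #9 (432).
Sum: 210 + 378 + 630 + 700 + 192 + 432 = 2542.

2542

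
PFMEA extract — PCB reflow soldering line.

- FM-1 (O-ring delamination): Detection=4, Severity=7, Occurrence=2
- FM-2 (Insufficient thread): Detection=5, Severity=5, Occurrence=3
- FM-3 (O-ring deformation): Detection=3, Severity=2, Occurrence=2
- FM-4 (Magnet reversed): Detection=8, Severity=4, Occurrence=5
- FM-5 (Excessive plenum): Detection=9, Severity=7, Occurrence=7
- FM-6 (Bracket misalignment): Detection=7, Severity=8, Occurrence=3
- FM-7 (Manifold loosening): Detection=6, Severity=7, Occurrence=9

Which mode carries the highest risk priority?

FM-5

RPN = Severity × Occurrence × Detection:
  FM-1: 7 × 2 × 4 = 56
  FM-2: 5 × 3 × 5 = 75
  FM-3: 2 × 2 × 3 = 12
  FM-4: 4 × 5 × 8 = 160
  FM-5: 7 × 7 × 9 = 441
  FM-6: 8 × 3 × 7 = 168
  FM-7: 7 × 9 × 6 = 378
Highest RPN is 441 → FM-5.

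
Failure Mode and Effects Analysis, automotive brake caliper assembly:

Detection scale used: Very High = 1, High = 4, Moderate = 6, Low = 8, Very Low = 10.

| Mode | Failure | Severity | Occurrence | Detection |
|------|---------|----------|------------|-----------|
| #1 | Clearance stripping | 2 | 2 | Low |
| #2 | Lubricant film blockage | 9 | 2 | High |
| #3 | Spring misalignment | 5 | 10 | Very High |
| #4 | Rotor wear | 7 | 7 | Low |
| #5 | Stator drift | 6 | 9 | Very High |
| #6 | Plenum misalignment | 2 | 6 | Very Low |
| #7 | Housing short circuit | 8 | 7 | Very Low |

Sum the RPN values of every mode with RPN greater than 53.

RPN = Severity × Occurrence × Detection:
  #1: 2 × 2 × 8 = 32
  #2: 9 × 2 × 4 = 72
  #3: 5 × 10 × 1 = 50
  #4: 7 × 7 × 8 = 392
  #5: 6 × 9 × 1 = 54
  #6: 2 × 6 × 10 = 120
  #7: 8 × 7 × 10 = 560
RPN > 53: #2 (72), #4 (392), #5 (54), #6 (120), #7 (560).
Sum: 72 + 392 + 54 + 120 + 560 = 1198.

1198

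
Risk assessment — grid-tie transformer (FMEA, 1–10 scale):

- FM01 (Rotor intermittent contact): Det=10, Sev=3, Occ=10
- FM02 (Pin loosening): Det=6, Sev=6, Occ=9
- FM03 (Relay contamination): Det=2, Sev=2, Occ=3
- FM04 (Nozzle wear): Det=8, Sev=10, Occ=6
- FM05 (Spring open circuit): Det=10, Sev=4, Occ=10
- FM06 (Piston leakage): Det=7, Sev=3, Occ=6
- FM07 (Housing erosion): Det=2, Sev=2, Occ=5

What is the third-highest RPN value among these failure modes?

RPN = Severity × Occurrence × Detection:
  FM01: 3 × 10 × 10 = 300
  FM02: 6 × 9 × 6 = 324
  FM03: 2 × 3 × 2 = 12
  FM04: 10 × 6 × 8 = 480
  FM05: 4 × 10 × 10 = 400
  FM06: 3 × 6 × 7 = 126
  FM07: 2 × 5 × 2 = 20
Sorted descending: 480, 400, 324, 300, 126, 20, 12.
The third-highest RPN is 324 (FM02).

324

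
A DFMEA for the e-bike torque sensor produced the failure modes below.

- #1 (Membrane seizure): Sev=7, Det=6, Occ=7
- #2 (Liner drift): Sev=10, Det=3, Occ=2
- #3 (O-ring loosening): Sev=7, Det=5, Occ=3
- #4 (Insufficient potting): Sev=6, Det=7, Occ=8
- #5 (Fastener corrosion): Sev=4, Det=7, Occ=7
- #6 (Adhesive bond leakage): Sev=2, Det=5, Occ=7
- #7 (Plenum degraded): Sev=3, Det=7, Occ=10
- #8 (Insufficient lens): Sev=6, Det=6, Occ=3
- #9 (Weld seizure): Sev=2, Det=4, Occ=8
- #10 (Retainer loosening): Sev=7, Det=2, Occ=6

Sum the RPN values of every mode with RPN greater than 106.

1144

RPN = Severity × Occurrence × Detection:
  #1: 7 × 7 × 6 = 294
  #2: 10 × 2 × 3 = 60
  #3: 7 × 3 × 5 = 105
  #4: 6 × 8 × 7 = 336
  #5: 4 × 7 × 7 = 196
  #6: 2 × 7 × 5 = 70
  #7: 3 × 10 × 7 = 210
  #8: 6 × 3 × 6 = 108
  #9: 2 × 8 × 4 = 64
  #10: 7 × 6 × 2 = 84
RPN > 106: #1 (294), #4 (336), #5 (196), #7 (210), #8 (108).
Sum: 294 + 336 + 196 + 210 + 108 = 1144.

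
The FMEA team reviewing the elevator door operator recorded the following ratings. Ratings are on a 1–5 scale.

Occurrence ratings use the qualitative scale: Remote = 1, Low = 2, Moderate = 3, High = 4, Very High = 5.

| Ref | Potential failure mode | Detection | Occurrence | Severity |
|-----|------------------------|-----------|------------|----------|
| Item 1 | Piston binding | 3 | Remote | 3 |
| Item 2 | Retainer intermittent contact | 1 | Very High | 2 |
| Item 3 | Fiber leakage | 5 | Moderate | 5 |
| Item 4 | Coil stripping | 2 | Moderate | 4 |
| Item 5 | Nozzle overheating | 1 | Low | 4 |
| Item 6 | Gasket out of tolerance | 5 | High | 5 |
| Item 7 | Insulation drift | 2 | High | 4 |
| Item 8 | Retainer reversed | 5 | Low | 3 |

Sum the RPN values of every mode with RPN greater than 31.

RPN = Severity × Occurrence × Detection:
  Item 1: 3 × 1 × 3 = 9
  Item 2: 2 × 5 × 1 = 10
  Item 3: 5 × 3 × 5 = 75
  Item 4: 4 × 3 × 2 = 24
  Item 5: 4 × 2 × 1 = 8
  Item 6: 5 × 4 × 5 = 100
  Item 7: 4 × 4 × 2 = 32
  Item 8: 3 × 2 × 5 = 30
RPN > 31: Item 3 (75), Item 6 (100), Item 7 (32).
Sum: 75 + 100 + 32 = 207.

207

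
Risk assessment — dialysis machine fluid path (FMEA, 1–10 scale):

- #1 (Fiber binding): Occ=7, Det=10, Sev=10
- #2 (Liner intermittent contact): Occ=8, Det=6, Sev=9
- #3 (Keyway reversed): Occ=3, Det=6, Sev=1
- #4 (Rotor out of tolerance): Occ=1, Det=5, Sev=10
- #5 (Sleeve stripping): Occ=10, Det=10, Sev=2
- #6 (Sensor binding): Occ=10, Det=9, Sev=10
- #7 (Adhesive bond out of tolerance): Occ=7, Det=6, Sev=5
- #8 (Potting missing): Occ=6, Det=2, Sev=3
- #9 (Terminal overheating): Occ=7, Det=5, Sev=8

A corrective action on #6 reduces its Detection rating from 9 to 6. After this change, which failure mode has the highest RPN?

#1

RPN = Severity × Occurrence × Detection:
  #1: 10 × 7 × 10 = 700
  #2: 9 × 8 × 6 = 432
  #3: 1 × 3 × 6 = 18
  #4: 10 × 1 × 5 = 50
  #5: 2 × 10 × 10 = 200
  #6: 10 × 10 × 9 = 900
  #7: 5 × 7 × 6 = 210
  #8: 3 × 6 × 2 = 36
  #9: 8 × 7 × 5 = 280
After action: #6 → 10 × 10 × 6 = 600.
Revised RPNs: #1=700, #6=600, #2=432, #9=280, #7=210, #5=200, #4=50, #8=36, #3=18.
Highest is now #1 (700).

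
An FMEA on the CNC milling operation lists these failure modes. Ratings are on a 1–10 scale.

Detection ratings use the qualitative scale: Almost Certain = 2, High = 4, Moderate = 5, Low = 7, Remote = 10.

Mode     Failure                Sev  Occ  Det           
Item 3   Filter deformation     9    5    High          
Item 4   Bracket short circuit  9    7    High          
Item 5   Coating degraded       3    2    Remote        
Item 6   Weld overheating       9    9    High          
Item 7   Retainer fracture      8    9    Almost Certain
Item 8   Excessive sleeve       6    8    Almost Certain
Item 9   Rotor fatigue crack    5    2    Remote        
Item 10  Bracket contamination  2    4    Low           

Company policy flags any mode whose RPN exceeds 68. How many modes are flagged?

RPN = Severity × Occurrence × Detection:
  Item 3: 9 × 5 × 4 = 180
  Item 4: 9 × 7 × 4 = 252
  Item 5: 3 × 2 × 10 = 60
  Item 6: 9 × 9 × 4 = 324
  Item 7: 8 × 9 × 2 = 144
  Item 8: 6 × 8 × 2 = 96
  Item 9: 5 × 2 × 10 = 100
  Item 10: 2 × 4 × 7 = 56
Modes with RPN > 68: Item 3 (180), Item 4 (252), Item 6 (324), Item 7 (144), Item 8 (96), Item 9 (100) → 6.

6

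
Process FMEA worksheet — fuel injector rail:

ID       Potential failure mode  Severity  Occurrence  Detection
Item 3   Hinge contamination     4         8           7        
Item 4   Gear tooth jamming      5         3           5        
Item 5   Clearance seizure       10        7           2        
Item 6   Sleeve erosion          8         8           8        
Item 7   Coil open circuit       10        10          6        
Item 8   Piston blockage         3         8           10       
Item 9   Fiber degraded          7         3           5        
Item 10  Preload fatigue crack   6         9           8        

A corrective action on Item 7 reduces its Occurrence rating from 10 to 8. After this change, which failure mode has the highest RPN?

RPN = Severity × Occurrence × Detection:
  Item 3: 4 × 8 × 7 = 224
  Item 4: 5 × 3 × 5 = 75
  Item 5: 10 × 7 × 2 = 140
  Item 6: 8 × 8 × 8 = 512
  Item 7: 10 × 10 × 6 = 600
  Item 8: 3 × 8 × 10 = 240
  Item 9: 7 × 3 × 5 = 105
  Item 10: 6 × 9 × 8 = 432
After action: Item 7 → 10 × 8 × 6 = 480.
Revised RPNs: Item 6=512, Item 7=480, Item 10=432, Item 8=240, Item 3=224, Item 5=140, Item 9=105, Item 4=75.
Highest is now Item 6 (512).

Item 6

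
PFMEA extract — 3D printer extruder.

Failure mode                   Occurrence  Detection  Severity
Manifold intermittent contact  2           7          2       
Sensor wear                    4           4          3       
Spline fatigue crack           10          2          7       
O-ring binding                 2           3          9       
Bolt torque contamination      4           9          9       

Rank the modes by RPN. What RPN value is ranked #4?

RPN = Severity × Occurrence × Detection:
  Manifold intermittent contact: 2 × 2 × 7 = 28
  Sensor wear: 3 × 4 × 4 = 48
  Spline fatigue crack: 7 × 10 × 2 = 140
  O-ring binding: 9 × 2 × 3 = 54
  Bolt torque contamination: 9 × 4 × 9 = 324
Sorted descending: 324, 140, 54, 48, 28.
The fourth-highest RPN is 48 (Sensor wear).

48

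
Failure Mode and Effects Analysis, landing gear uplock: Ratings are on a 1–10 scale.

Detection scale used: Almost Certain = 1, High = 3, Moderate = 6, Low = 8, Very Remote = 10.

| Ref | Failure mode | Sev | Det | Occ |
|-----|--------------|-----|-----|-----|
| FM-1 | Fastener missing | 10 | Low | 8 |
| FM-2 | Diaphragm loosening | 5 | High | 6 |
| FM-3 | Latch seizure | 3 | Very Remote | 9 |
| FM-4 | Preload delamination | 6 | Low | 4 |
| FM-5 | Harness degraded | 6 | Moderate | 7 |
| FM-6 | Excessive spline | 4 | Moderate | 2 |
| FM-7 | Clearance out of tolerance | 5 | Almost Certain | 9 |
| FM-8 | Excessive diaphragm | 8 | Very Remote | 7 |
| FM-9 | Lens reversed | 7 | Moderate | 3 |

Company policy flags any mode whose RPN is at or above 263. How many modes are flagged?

RPN = Severity × Occurrence × Detection:
  FM-1: 10 × 8 × 8 = 640
  FM-2: 5 × 6 × 3 = 90
  FM-3: 3 × 9 × 10 = 270
  FM-4: 6 × 4 × 8 = 192
  FM-5: 6 × 7 × 6 = 252
  FM-6: 4 × 2 × 6 = 48
  FM-7: 5 × 9 × 1 = 45
  FM-8: 8 × 7 × 10 = 560
  FM-9: 7 × 3 × 6 = 126
Modes with RPN ≥ 263: FM-1 (640), FM-3 (270), FM-8 (560) → 3.

3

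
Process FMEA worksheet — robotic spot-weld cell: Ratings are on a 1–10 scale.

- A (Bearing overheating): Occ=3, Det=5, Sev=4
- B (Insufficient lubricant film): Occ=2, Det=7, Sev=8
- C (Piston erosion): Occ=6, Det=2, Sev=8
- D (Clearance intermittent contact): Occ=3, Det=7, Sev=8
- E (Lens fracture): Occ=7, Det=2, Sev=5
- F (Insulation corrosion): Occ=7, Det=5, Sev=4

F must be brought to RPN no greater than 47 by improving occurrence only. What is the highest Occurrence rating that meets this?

2

F: S=4, O=7, D=5 → current RPN = 140.
Fixed product = 20. Need 20 × O ≤ 47, so O ≤ 47/20 = 2.35.
Maximum integer Occurrence rating = 2 (gives RPN 40; O=3 would give 60 > 47).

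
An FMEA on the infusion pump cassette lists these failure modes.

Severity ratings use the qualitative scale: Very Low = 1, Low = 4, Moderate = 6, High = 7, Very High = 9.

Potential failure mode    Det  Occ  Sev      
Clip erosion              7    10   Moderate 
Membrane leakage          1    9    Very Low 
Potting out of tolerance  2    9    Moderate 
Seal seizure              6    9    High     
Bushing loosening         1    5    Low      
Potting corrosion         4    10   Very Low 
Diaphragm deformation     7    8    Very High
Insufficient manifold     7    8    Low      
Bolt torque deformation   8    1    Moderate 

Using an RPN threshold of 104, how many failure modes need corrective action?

5

RPN = Severity × Occurrence × Detection:
  Clip erosion: 6 × 10 × 7 = 420
  Membrane leakage: 1 × 9 × 1 = 9
  Potting out of tolerance: 6 × 9 × 2 = 108
  Seal seizure: 7 × 9 × 6 = 378
  Bushing loosening: 4 × 5 × 1 = 20
  Potting corrosion: 1 × 10 × 4 = 40
  Diaphragm deformation: 9 × 8 × 7 = 504
  Insufficient manifold: 4 × 8 × 7 = 224
  Bolt torque deformation: 6 × 1 × 8 = 48
Modes with RPN ≥ 104: Clip erosion (420), Potting out of tolerance (108), Seal seizure (378), Diaphragm deformation (504), Insufficient manifold (224) → 5.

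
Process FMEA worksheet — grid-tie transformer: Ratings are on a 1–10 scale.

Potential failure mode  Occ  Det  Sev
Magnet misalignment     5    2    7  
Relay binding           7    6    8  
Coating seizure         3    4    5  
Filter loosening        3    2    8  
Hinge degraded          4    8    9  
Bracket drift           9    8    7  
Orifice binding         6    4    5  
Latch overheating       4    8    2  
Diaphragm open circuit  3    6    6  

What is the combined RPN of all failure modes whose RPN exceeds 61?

RPN = Severity × Occurrence × Detection:
  Magnet misalignment: 7 × 5 × 2 = 70
  Relay binding: 8 × 7 × 6 = 336
  Coating seizure: 5 × 3 × 4 = 60
  Filter loosening: 8 × 3 × 2 = 48
  Hinge degraded: 9 × 4 × 8 = 288
  Bracket drift: 7 × 9 × 8 = 504
  Orifice binding: 5 × 6 × 4 = 120
  Latch overheating: 2 × 4 × 8 = 64
  Diaphragm open circuit: 6 × 3 × 6 = 108
RPN > 61: Magnet misalignment (70), Relay binding (336), Hinge degraded (288), Bracket drift (504), Orifice binding (120), Latch overheating (64), Diaphragm open circuit (108).
Sum: 70 + 336 + 288 + 504 + 120 + 64 + 108 = 1490.

1490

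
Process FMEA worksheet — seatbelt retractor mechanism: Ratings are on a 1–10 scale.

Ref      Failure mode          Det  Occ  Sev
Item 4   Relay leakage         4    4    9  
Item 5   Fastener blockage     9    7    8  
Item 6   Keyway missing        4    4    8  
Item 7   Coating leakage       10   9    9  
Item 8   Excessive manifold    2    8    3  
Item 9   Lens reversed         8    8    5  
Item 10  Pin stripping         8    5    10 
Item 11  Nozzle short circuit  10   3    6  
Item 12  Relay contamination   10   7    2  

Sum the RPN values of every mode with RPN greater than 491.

1314

RPN = Severity × Occurrence × Detection:
  Item 4: 9 × 4 × 4 = 144
  Item 5: 8 × 7 × 9 = 504
  Item 6: 8 × 4 × 4 = 128
  Item 7: 9 × 9 × 10 = 810
  Item 8: 3 × 8 × 2 = 48
  Item 9: 5 × 8 × 8 = 320
  Item 10: 10 × 5 × 8 = 400
  Item 11: 6 × 3 × 10 = 180
  Item 12: 2 × 7 × 10 = 140
RPN > 491: Item 5 (504), Item 7 (810).
Sum: 504 + 810 = 1314.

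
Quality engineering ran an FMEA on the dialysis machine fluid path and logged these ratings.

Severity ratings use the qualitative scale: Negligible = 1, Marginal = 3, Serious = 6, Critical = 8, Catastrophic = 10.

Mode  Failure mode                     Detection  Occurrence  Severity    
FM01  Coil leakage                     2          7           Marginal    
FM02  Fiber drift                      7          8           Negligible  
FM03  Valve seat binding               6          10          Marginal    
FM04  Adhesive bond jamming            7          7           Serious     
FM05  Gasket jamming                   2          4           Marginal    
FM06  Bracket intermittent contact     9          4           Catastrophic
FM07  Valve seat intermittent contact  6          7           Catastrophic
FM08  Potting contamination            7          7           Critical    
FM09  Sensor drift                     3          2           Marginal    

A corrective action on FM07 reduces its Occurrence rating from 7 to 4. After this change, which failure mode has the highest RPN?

FM08

RPN = Severity × Occurrence × Detection:
  FM01: 3 × 7 × 2 = 42
  FM02: 1 × 8 × 7 = 56
  FM03: 3 × 10 × 6 = 180
  FM04: 6 × 7 × 7 = 294
  FM05: 3 × 4 × 2 = 24
  FM06: 10 × 4 × 9 = 360
  FM07: 10 × 7 × 6 = 420
  FM08: 8 × 7 × 7 = 392
  FM09: 3 × 2 × 3 = 18
After action: FM07 → 10 × 4 × 6 = 240.
Revised RPNs: FM08=392, FM06=360, FM04=294, FM07=240, FM03=180, FM02=56, FM01=42, FM05=24, FM09=18.
Highest is now FM08 (392).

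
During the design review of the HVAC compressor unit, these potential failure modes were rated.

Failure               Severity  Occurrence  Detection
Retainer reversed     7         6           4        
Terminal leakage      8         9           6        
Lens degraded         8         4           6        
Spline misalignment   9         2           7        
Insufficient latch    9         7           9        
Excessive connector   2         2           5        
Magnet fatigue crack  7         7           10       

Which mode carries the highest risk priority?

Insufficient latch

RPN = Severity × Occurrence × Detection:
  Retainer reversed: 7 × 6 × 4 = 168
  Terminal leakage: 8 × 9 × 6 = 432
  Lens degraded: 8 × 4 × 6 = 192
  Spline misalignment: 9 × 2 × 7 = 126
  Insufficient latch: 9 × 7 × 9 = 567
  Excessive connector: 2 × 2 × 5 = 20
  Magnet fatigue crack: 7 × 7 × 10 = 490
Highest RPN is 567 → Insufficient latch.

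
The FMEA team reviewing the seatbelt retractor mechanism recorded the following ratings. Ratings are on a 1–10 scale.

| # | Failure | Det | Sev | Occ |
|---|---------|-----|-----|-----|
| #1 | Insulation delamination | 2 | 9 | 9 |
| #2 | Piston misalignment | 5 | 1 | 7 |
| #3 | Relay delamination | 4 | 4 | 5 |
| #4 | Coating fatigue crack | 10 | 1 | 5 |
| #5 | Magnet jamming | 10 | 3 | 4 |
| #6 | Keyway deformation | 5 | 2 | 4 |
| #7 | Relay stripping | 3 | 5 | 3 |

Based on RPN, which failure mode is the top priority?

RPN = Severity × Occurrence × Detection:
  #1: 9 × 9 × 2 = 162
  #2: 1 × 7 × 5 = 35
  #3: 4 × 5 × 4 = 80
  #4: 1 × 5 × 10 = 50
  #5: 3 × 4 × 10 = 120
  #6: 2 × 4 × 5 = 40
  #7: 5 × 3 × 3 = 45
Highest RPN is 162 → #1.

#1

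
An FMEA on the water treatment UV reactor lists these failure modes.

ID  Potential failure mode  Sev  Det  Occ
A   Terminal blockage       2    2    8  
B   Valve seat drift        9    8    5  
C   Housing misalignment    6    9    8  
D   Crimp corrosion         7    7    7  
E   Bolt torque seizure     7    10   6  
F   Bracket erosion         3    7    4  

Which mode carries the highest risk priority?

C

RPN = Severity × Occurrence × Detection:
  A: 2 × 8 × 2 = 32
  B: 9 × 5 × 8 = 360
  C: 6 × 8 × 9 = 432
  D: 7 × 7 × 7 = 343
  E: 7 × 6 × 10 = 420
  F: 3 × 4 × 7 = 84
Highest RPN is 432 → C.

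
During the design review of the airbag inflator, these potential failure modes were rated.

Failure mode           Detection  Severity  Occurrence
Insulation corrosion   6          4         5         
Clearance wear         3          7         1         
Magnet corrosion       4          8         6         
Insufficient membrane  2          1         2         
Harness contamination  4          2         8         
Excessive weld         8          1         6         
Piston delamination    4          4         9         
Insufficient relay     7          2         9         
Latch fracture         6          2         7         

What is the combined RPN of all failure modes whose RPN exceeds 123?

RPN = Severity × Occurrence × Detection:
  Insulation corrosion: 4 × 5 × 6 = 120
  Clearance wear: 7 × 1 × 3 = 21
  Magnet corrosion: 8 × 6 × 4 = 192
  Insufficient membrane: 1 × 2 × 2 = 4
  Harness contamination: 2 × 8 × 4 = 64
  Excessive weld: 1 × 6 × 8 = 48
  Piston delamination: 4 × 9 × 4 = 144
  Insufficient relay: 2 × 9 × 7 = 126
  Latch fracture: 2 × 7 × 6 = 84
RPN > 123: Magnet corrosion (192), Piston delamination (144), Insufficient relay (126).
Sum: 192 + 144 + 126 = 462.

462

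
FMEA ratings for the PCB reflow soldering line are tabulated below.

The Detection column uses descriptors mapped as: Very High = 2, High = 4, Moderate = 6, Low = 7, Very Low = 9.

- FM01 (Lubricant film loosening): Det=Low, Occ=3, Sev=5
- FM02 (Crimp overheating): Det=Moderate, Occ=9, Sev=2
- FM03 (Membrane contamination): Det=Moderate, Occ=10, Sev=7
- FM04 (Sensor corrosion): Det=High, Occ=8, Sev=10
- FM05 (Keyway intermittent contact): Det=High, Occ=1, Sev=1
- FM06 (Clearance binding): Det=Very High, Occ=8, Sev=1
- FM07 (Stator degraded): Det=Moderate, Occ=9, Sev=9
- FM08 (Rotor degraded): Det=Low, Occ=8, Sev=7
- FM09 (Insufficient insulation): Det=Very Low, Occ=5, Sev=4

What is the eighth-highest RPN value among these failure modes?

RPN = Severity × Occurrence × Detection:
  FM01: 5 × 3 × 7 = 105
  FM02: 2 × 9 × 6 = 108
  FM03: 7 × 10 × 6 = 420
  FM04: 10 × 8 × 4 = 320
  FM05: 1 × 1 × 4 = 4
  FM06: 1 × 8 × 2 = 16
  FM07: 9 × 9 × 6 = 486
  FM08: 7 × 8 × 7 = 392
  FM09: 4 × 5 × 9 = 180
Sorted descending: 486, 420, 392, 320, 180, 108, 105, 16, 4.
The eighth-highest RPN is 16 (FM06).

16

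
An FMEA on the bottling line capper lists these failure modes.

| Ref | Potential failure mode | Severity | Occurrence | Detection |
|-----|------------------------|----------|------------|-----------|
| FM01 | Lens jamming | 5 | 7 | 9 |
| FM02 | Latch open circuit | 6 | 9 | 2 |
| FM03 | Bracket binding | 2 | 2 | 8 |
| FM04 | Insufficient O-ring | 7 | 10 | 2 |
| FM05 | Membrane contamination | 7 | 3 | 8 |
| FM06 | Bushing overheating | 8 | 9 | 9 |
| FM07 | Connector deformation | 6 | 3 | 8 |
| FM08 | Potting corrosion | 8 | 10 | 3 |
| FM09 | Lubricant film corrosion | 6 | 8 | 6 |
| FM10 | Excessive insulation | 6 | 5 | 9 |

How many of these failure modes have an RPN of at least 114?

RPN = Severity × Occurrence × Detection:
  FM01: 5 × 7 × 9 = 315
  FM02: 6 × 9 × 2 = 108
  FM03: 2 × 2 × 8 = 32
  FM04: 7 × 10 × 2 = 140
  FM05: 7 × 3 × 8 = 168
  FM06: 8 × 9 × 9 = 648
  FM07: 6 × 3 × 8 = 144
  FM08: 8 × 10 × 3 = 240
  FM09: 6 × 8 × 6 = 288
  FM10: 6 × 5 × 9 = 270
Modes with RPN ≥ 114: FM01 (315), FM04 (140), FM05 (168), FM06 (648), FM07 (144), FM08 (240), FM09 (288), FM10 (270) → 8.

8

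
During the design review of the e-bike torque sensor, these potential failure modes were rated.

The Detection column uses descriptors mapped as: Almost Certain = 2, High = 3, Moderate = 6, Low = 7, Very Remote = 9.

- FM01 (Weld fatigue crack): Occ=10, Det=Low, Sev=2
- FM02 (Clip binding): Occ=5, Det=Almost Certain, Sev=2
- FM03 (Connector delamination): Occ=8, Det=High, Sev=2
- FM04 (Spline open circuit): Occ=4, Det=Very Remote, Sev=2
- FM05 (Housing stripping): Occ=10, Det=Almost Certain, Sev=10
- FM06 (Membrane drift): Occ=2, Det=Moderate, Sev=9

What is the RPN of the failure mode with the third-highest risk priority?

108

RPN = Severity × Occurrence × Detection:
  FM01: 2 × 10 × 7 = 140
  FM02: 2 × 5 × 2 = 20
  FM03: 2 × 8 × 3 = 48
  FM04: 2 × 4 × 9 = 72
  FM05: 10 × 10 × 2 = 200
  FM06: 9 × 2 × 6 = 108
Sorted descending: 200, 140, 108, 72, 48, 20.
The third-highest RPN is 108 (FM06).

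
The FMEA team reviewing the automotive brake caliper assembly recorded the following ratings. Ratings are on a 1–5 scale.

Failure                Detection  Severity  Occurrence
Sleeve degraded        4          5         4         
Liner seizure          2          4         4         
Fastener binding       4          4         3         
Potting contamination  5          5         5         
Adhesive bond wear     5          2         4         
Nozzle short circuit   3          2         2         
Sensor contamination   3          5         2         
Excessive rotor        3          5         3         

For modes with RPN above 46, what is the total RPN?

253

RPN = Severity × Occurrence × Detection:
  Sleeve degraded: 5 × 4 × 4 = 80
  Liner seizure: 4 × 4 × 2 = 32
  Fastener binding: 4 × 3 × 4 = 48
  Potting contamination: 5 × 5 × 5 = 125
  Adhesive bond wear: 2 × 4 × 5 = 40
  Nozzle short circuit: 2 × 2 × 3 = 12
  Sensor contamination: 5 × 2 × 3 = 30
  Excessive rotor: 5 × 3 × 3 = 45
RPN > 46: Sleeve degraded (80), Fastener binding (48), Potting contamination (125).
Sum: 80 + 48 + 125 = 253.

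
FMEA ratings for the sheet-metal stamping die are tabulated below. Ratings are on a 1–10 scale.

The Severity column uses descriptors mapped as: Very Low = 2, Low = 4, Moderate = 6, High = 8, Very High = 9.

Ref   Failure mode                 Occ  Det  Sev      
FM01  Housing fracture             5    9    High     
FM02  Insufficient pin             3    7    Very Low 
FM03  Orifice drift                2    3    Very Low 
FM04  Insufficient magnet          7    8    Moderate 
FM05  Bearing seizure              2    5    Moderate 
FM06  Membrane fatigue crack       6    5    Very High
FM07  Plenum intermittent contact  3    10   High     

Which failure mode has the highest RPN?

FM01

RPN = Severity × Occurrence × Detection:
  FM01: 8 × 5 × 9 = 360
  FM02: 2 × 3 × 7 = 42
  FM03: 2 × 2 × 3 = 12
  FM04: 6 × 7 × 8 = 336
  FM05: 6 × 2 × 5 = 60
  FM06: 9 × 6 × 5 = 270
  FM07: 8 × 3 × 10 = 240
Highest RPN is 360 → FM01.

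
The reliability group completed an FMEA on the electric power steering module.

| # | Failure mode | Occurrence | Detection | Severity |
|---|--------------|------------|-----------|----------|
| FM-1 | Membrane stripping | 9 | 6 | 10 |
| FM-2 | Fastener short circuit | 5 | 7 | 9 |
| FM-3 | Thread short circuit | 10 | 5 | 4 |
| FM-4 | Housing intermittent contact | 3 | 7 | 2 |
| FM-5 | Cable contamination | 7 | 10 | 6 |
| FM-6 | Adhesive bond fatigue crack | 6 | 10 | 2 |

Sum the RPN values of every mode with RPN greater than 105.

1595

RPN = Severity × Occurrence × Detection:
  FM-1: 10 × 9 × 6 = 540
  FM-2: 9 × 5 × 7 = 315
  FM-3: 4 × 10 × 5 = 200
  FM-4: 2 × 3 × 7 = 42
  FM-5: 6 × 7 × 10 = 420
  FM-6: 2 × 6 × 10 = 120
RPN > 105: FM-1 (540), FM-2 (315), FM-3 (200), FM-5 (420), FM-6 (120).
Sum: 540 + 315 + 200 + 420 + 120 = 1595.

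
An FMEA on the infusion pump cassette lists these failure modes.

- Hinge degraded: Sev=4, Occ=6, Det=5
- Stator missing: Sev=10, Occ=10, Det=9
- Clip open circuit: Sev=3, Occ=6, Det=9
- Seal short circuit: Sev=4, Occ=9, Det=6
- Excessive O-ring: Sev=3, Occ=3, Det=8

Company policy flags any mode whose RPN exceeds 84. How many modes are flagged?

RPN = Severity × Occurrence × Detection:
  Hinge degraded: 4 × 6 × 5 = 120
  Stator missing: 10 × 10 × 9 = 900
  Clip open circuit: 3 × 6 × 9 = 162
  Seal short circuit: 4 × 9 × 6 = 216
  Excessive O-ring: 3 × 3 × 8 = 72
Modes with RPN > 84: Hinge degraded (120), Stator missing (900), Clip open circuit (162), Seal short circuit (216) → 4.

4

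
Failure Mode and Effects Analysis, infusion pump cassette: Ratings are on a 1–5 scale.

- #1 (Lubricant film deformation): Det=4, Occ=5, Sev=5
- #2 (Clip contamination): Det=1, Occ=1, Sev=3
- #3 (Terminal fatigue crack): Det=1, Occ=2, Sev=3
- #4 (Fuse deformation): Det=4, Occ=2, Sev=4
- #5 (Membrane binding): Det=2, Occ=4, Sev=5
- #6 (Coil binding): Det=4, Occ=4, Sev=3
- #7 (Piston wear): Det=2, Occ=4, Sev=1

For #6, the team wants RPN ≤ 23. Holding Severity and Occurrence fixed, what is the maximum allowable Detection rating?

1

#6: S=3, O=4, D=4 → current RPN = 48.
Fixed product = 12. Need 12 × D ≤ 23, so D ≤ 23/12 = 1.92.
Maximum integer Detection rating = 1 (gives RPN 12; D=2 would give 24 > 23).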